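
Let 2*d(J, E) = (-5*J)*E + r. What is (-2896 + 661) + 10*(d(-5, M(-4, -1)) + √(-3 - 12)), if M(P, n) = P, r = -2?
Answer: -2745 + 10*I*√15 ≈ -2745.0 + 38.73*I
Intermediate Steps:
d(J, E) = -1 - 5*E*J/2 (d(J, E) = ((-5*J)*E - 2)/2 = (-5*E*J - 2)/2 = (-2 - 5*E*J)/2 = -1 - 5*E*J/2)
(-2896 + 661) + 10*(d(-5, M(-4, -1)) + √(-3 - 12)) = (-2896 + 661) + 10*((-1 - 5/2*(-4)*(-5)) + √(-3 - 12)) = -2235 + 10*((-1 - 50) + √(-15)) = -2235 + 10*(-51 + I*√15) = -2235 + (-510 + 10*I*√15) = -2745 + 10*I*√15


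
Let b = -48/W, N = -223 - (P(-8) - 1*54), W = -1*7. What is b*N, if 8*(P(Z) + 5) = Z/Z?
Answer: -7878/7 ≈ -1125.4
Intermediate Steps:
P(Z) = -39/8 (P(Z) = -5 + (Z/Z)/8 = -5 + (1/8)*1 = -5 + 1/8 = -39/8)
W = -7
N = -1313/8 (N = -223 - (-39/8 - 1*54) = -223 - (-39/8 - 54) = -223 - 1*(-471/8) = -223 + 471/8 = -1313/8 ≈ -164.13)
b = 48/7 (b = -48/(-7) = -48*(-1/7) = 48/7 ≈ 6.8571)
b*N = (48/7)*(-1313/8) = -7878/7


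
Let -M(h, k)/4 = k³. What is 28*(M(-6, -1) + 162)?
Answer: 4648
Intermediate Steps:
M(h, k) = -4*k³
28*(M(-6, -1) + 162) = 28*(-4*(-1)³ + 162) = 28*(-4*(-1) + 162) = 28*(4 + 162) = 28*166 = 4648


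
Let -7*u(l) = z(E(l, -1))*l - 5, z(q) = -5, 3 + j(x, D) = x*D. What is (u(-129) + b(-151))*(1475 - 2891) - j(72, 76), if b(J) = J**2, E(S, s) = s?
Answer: -225135555/7 ≈ -3.2162e+7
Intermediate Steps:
j(x, D) = -3 + D*x (j(x, D) = -3 + x*D = -3 + D*x)
u(l) = 5/7 + 5*l/7 (u(l) = -(-5*l - 5)/7 = -(-5 - 5*l)/7 = 5/7 + 5*l/7)
(u(-129) + b(-151))*(1475 - 2891) - j(72, 76) = ((5/7 + (5/7)*(-129)) + (-151)**2)*(1475 - 2891) - (-3 + 76*72) = ((5/7 - 645/7) + 22801)*(-1416) - (-3 + 5472) = (-640/7 + 22801)*(-1416) - 1*5469 = (158967/7)*(-1416) - 5469 = -225097272/7 - 5469 = -225135555/7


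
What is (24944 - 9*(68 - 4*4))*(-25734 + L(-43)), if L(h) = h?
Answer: -630917852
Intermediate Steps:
(24944 - 9*(68 - 4*4))*(-25734 + L(-43)) = (24944 - 9*(68 - 4*4))*(-25734 - 43) = (24944 - 9*(68 - 16))*(-25777) = (24944 - 9*52)*(-25777) = (24944 - 468)*(-25777) = 24476*(-25777) = -630917852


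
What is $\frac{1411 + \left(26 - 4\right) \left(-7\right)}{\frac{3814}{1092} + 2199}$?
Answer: $\frac{686322}{1202561} \approx 0.57072$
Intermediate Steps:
$\frac{1411 + \left(26 - 4\right) \left(-7\right)}{\frac{3814}{1092} + 2199} = \frac{1411 + 22 \left(-7\right)}{3814 \cdot \frac{1}{1092} + 2199} = \frac{1411 - 154}{\frac{1907}{546} + 2199} = \frac{1257}{\frac{1202561}{546}} = 1257 \cdot \frac{546}{1202561} = \frac{686322}{1202561}$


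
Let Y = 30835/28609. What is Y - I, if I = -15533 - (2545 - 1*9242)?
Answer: 36117137/4087 ≈ 8837.1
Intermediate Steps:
Y = 4405/4087 (Y = 30835*(1/28609) = 4405/4087 ≈ 1.0778)
I = -8836 (I = -15533 - (2545 - 9242) = -15533 - 1*(-6697) = -15533 + 6697 = -8836)
Y - I = 4405/4087 - 1*(-8836) = 4405/4087 + 8836 = 36117137/4087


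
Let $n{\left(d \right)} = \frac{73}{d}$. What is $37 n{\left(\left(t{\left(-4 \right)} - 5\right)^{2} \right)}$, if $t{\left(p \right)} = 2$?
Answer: $\frac{2701}{9} \approx 300.11$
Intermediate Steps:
$37 n{\left(\left(t{\left(-4 \right)} - 5\right)^{2} \right)} = 37 \frac{73}{\left(2 - 5\right)^{2}} = 37 \frac{73}{\left(-3\right)^{2}} = 37 \cdot \frac{73}{9} = \frac{2701}{9}$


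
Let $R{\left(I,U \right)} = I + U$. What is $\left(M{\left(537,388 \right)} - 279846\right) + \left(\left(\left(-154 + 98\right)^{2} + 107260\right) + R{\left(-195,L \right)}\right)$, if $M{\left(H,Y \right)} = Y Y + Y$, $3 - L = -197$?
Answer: $-18513$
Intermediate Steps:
$L = 200$ ($L = 3 - -197 = 3 + 197 = 200$)
$M{\left(H,Y \right)} = Y + Y^{2}$ ($M{\left(H,Y \right)} = Y^{2} + Y = Y + Y^{2}$)
$\left(M{\left(537,388 \right)} - 279846\right) + \left(\left(\left(-154 + 98\right)^{2} + 107260\right) + R{\left(-195,L \right)}\right) = \left(388 \left(1 + 388\right) - 279846\right) + \left(\left(\left(-154 + 98\right)^{2} + 107260\right) + \left(-195 + 200\right)\right) = \left(388 \cdot 389 - 279846\right) + \left(\left(\left(-56\right)^{2} + 107260\right) + 5\right) = \left(150932 - 279846\right) + \left(\left(3136 + 107260\right) + 5\right) = -128914 + \left(110396 + 5\right) = -128914 + 110401 = -18513$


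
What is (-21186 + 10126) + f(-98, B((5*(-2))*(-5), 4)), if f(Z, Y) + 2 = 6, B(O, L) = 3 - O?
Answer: -11056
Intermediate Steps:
f(Z, Y) = 4 (f(Z, Y) = -2 + 6 = 4)
(-21186 + 10126) + f(-98, B((5*(-2))*(-5), 4)) = (-21186 + 10126) + 4 = -11060 + 4 = -11056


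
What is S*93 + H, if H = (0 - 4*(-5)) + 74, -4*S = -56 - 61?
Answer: 11257/4 ≈ 2814.3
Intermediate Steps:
S = 117/4 (S = -(-56 - 61)/4 = -¼*(-117) = 117/4 ≈ 29.250)
H = 94 (H = (0 + 20) + 74 = 20 + 74 = 94)
S*93 + H = (117/4)*93 + 94 = 10881/4 + 94 = 11257/4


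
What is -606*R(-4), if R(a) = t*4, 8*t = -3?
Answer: 909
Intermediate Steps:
t = -3/8 (t = (1/8)*(-3) = -3/8 ≈ -0.37500)
R(a) = -3/2 (R(a) = -3/8*4 = -3/2)
-606*R(-4) = -606*(-3/2) = 909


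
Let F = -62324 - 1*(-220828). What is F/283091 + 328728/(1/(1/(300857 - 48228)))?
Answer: 133102645264/71516996239 ≈ 1.8611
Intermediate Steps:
F = 158504 (F = -62324 + 220828 = 158504)
F/283091 + 328728/(1/(1/(300857 - 48228))) = 158504/283091 + 328728/(1/(1/(300857 - 48228))) = 158504*(1/283091) + 328728/(1/(1/252629)) = 158504/283091 + 328728/(1/(1/252629)) = 158504/283091 + 328728/252629 = 133102645264/71516996239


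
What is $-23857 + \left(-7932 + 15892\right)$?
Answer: $-15897$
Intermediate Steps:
$-23857 + \left(-7932 + 15892\right) = -23857 + 7960 = -15897$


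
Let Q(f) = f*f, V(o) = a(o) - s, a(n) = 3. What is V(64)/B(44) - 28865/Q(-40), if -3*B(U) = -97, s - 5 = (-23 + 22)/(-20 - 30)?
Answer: -2809601/155200 ≈ -18.103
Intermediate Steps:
s = 251/50 (s = 5 + (-23 + 22)/(-20 - 30) = 5 - 1/(-50) = 5 - 1*(-1/50) = 5 + 1/50 = 251/50 ≈ 5.0200)
V(o) = -101/50 (V(o) = 3 - 1*251/50 = 3 - 251/50 = -101/50)
B(U) = 97/3 (B(U) = -⅓*(-97) = 97/3)
Q(f) = f²
V(64)/B(44) - 28865/Q(-40) = -101/(50*97/3) - 28865/((-40)²) = -101/50*3/97 - 28865/1600 = -303/4850 - 28865*1/1600 = -303/4850 - 5773/320 = -2809601/155200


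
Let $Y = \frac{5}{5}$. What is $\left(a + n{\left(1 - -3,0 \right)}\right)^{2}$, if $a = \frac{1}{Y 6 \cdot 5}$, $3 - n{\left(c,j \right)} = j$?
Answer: $\frac{8281}{900} \approx 9.2011$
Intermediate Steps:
$Y = 1$ ($Y = 5 \cdot \frac{1}{5} = 1$)
$n{\left(c,j \right)} = 3 - j$
$a = \frac{1}{30}$ ($a = \frac{1}{1 \cdot 6 \cdot 5} = \frac{1}{6 \cdot 5} = \frac{1}{30} \approx 0.033333$)
$\left(a + n{\left(1 - -3,0 \right)}\right)^{2} = \left(\frac{1}{30} + \left(3 - 0\right)\right)^{2} = \left(\frac{1}{30} + \left(3 + 0\right)\right)^{2} = \left(\frac{1}{30} + 3\right)^{2} = \left(\frac{91}{30}\right)^{2} = \frac{8281}{900}$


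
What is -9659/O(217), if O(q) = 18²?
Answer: -9659/324 ≈ -29.812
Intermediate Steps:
O(q) = 324
-9659/O(217) = -9659/324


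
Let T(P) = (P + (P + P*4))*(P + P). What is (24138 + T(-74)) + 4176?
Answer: 94026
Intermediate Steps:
T(P) = 12*P**2 (T(P) = (P + (P + 4*P))*(2*P) = (P + 5*P)*(2*P) = (6*P)*(2*P) = 12*P**2)
(24138 + T(-74)) + 4176 = (24138 + 12*(-74)**2) + 4176 = (24138 + 12*5476) + 4176 = (24138 + 65712) + 4176 = 89850 + 4176 = 94026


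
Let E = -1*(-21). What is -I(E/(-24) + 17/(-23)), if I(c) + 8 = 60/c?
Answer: 4472/99 ≈ 45.172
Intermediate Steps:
E = 21
I(c) = -8 + 60/c
-I(E/(-24) + 17/(-23)) = -(-8 + 60/(21/(-24) + 17/(-23))) = -(-8 + 60/(21*(-1/24) + 17*(-1/23))) = -(-8 + 60/(-7/8 - 17/23)) = -(-8 + 60/(-297/184)) = -(-8 + 60*(-184/297)) = -(-8 - 3680/99) = -1*(-4472/99) = 4472/99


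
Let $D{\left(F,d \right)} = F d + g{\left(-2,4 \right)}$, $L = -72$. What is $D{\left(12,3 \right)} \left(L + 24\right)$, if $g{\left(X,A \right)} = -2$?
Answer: $-1632$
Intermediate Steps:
$D{\left(F,d \right)} = -2 + F d$ ($D{\left(F,d \right)} = F d - 2 = -2 + F d$)
$D{\left(12,3 \right)} \left(L + 24\right) = \left(-2 + 12 \cdot 3\right) \left(-72 + 24\right) = \left(-2 + 36\right) \left(-48\right) = 34 \left(-48\right) = -1632$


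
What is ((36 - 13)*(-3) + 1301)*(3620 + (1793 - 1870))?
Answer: 4364976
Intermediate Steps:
((36 - 13)*(-3) + 1301)*(3620 + (1793 - 1870)) = (23*(-3) + 1301)*(3620 - 77) = (-69 + 1301)*3543 = 1232*3543 = 4364976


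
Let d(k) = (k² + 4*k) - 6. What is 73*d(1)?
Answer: -73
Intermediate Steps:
d(k) = -6 + k² + 4*k
73*d(1) = 73*(-6 + 1² + 4*1) = 73*(-6 + 1 + 4) = 73*(-1) = -73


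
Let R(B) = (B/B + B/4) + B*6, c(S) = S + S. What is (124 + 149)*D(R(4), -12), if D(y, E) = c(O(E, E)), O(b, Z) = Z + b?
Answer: -13104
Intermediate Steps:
c(S) = 2*S
R(B) = 1 + 25*B/4 (R(B) = (1 + B*(¼)) + 6*B = (1 + B/4) + 6*B = 1 + 25*B/4)
D(y, E) = 4*E (D(y, E) = 2*(E + E) = 2*(2*E) = 4*E)
(124 + 149)*D(R(4), -12) = (124 + 149)*(4*(-12)) = 273*(-48) = -13104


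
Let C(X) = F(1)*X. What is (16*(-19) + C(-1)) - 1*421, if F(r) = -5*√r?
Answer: -720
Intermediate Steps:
C(X) = -5*X (C(X) = (-5*√1)*X = (-5*1)*X = -5*X)
(16*(-19) + C(-1)) - 1*421 = (16*(-19) - 5*(-1)) - 1*421 = (-304 + 5) - 421 = -299 - 421 = -720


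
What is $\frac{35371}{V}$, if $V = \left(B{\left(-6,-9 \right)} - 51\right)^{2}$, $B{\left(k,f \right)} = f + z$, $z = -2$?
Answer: $\frac{1141}{124} \approx 9.2016$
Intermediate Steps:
$B{\left(k,f \right)} = -2 + f$ ($B{\left(k,f \right)} = f - 2 = -2 + f$)
$V = 3844$ ($V = \left(\left(-2 - 9\right) - 51\right)^{2} = \left(-11 - 51\right)^{2} = \left(-62\right)^{2} = 3844$)
$\frac{35371}{V} = \frac{35371}{3844} = 35371 \cdot \frac{1}{3844} = \frac{1141}{124}$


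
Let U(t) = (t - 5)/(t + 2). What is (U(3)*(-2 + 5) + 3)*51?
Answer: 459/5 ≈ 91.800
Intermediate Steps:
U(t) = (-5 + t)/(2 + t)
(U(3)*(-2 + 5) + 3)*51 = (((-5 + 3)/(2 + 3))*(-2 + 5) + 3)*51 = ((-2/5)*3 + 3)*51 = (((1/5)*(-2))*3 + 3)*51 = (-2/5*3 + 3)*51 = (-6/5 + 3)*51 = (9/5)*51 = 459/5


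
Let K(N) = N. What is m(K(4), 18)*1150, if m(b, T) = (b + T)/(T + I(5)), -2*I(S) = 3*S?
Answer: 50600/21 ≈ 2409.5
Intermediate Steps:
I(S) = -3*S/2
m(b, T) = (T + b)/(-15/2 + T) (m(b, T) = (b + T)/(T - 3/2*5) = (T + b)/(T - 15/2) = (T + b)/(-15/2 + T))
m(K(4), 18)*1150 = (2*(18 + 4)/(-15 + 2*18))*1150 = (2*22/(-15 + 36))*1150 = (2*22/21)*1150 = (2*(1/21)*22)*1150 = (44/21)*1150 = 50600/21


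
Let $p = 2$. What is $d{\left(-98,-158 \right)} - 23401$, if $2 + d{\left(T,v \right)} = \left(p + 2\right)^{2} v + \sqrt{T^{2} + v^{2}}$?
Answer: $-25931 + 2 \sqrt{8642} \approx -25745.0$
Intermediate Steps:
$d{\left(T,v \right)} = -2 + \sqrt{T^{2} + v^{2}} + 16 v$ ($d{\left(T,v \right)} = -2 + \left(\left(2 + 2\right)^{2} v + \sqrt{T^{2} + v^{2}}\right) = -2 + \left(4^{2} v + \sqrt{T^{2} + v^{2}}\right) = -2 + \left(16 v + \sqrt{T^{2} + v^{2}}\right) = -2 + \left(\sqrt{T^{2} + v^{2}} + 16 v\right) = -2 + \sqrt{T^{2} + v^{2}} + 16 v$)
$d{\left(-98,-158 \right)} - 23401 = \left(-2 + \sqrt{\left(-98\right)^{2} + \left(-158\right)^{2}} + 16 \left(-158\right)\right) - 23401 = \left(-2 + \sqrt{9604 + 24964} - 2528\right) - 23401 = \left(-2 + \sqrt{34568} - 2528\right) - 23401 = \left(-2 + 2 \sqrt{8642} - 2528\right) - 23401 = \left(-2530 + 2 \sqrt{8642}\right) - 23401 = -25931 + 2 \sqrt{8642}$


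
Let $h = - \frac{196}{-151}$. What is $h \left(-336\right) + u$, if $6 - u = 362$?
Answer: $- \frac{119612}{151} \approx -792.13$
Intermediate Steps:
$h = \frac{196}{151}$ ($h = \left(-196\right) \left(- \frac{1}{151}\right) = \frac{196}{151} \approx 1.298$)
$u = -356$ ($u = 6 - 362 = -356$)
$h \left(-336\right) + u = \frac{196}{151} \left(-336\right) - 356 = - \frac{65856}{151} - 356 = - \frac{119612}{151}$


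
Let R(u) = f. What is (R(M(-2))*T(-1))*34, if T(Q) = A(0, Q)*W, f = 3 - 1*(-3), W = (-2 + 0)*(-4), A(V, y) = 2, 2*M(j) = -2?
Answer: 3264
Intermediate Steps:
M(j) = -1 (M(j) = (½)*(-2) = -1)
W = 8 (W = -2*(-4) = 8)
f = 6 (f = 3 + 3 = 6)
R(u) = 6
T(Q) = 16 (T(Q) = 2*8 = 16)
(R(M(-2))*T(-1))*34 = (6*16)*34 = 96*34 = 3264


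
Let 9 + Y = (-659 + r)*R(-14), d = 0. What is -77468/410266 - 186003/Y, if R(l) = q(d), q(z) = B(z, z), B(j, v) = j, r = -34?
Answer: 4239444977/205133 ≈ 20667.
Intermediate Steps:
q(z) = z
R(l) = 0
Y = -9 (Y = -9 + (-659 - 34)*0 = -9 - 693*0 = -9 + 0 = -9)
-77468/410266 - 186003/Y = -77468/410266 - 186003/(-9) = -77468*1/410266 - 186003*(-1/9) = -38734/205133 + 20667 = 4239444977/205133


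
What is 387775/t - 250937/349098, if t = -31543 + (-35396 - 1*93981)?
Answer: -5858408633/1872561672 ≈ -3.1286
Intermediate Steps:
t = -160920 (t = -31543 + (-35396 - 93981) = -31543 - 129377 = -160920)
387775/t - 250937/349098 = 387775/(-160920) - 250937/349098 = 387775*(-1/160920) - 250937*1/349098 = -77555/32184 - 250937/349098 = -5858408633/1872561672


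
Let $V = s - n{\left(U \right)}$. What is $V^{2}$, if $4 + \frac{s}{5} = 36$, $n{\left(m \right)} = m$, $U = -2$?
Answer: $26244$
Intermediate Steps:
$s = 160$ ($s = -20 + 5 \cdot 36 = -20 + 180 = 160$)
$V = 162$ ($V = 160 - -2 = 160 + 2 = 162$)
$V^{2} = 162^{2} = 26244$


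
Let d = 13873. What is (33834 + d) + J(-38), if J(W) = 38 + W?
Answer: 47707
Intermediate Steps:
(33834 + d) + J(-38) = (33834 + 13873) + (38 - 38) = 47707 + 0 = 47707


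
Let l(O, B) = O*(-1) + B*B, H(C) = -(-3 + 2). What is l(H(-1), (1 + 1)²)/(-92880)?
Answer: -1/6192 ≈ -0.00016150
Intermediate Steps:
H(C) = 1 (H(C) = -1*(-1) = 1)
l(O, B) = B² - O (l(O, B) = -O + B² = B² - O)
l(H(-1), (1 + 1)²)/(-92880) = (((1 + 1)²)² - 1*1)/(-92880) = ((2²)² - 1)*(-1/92880) = (4² - 1)*(-1/92880) = (16 - 1)*(-1/92880) = 15*(-1/92880) = -1/6192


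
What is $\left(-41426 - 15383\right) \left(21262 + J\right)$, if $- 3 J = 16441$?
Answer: $- \frac{2689622105}{3} \approx -8.9654 \cdot 10^{8}$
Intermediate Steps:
$J = - \frac{16441}{3}$ ($J = \left(- \frac{1}{3}\right) 16441 = - \frac{16441}{3} \approx -5480.3$)
$\left(-41426 - 15383\right) \left(21262 + J\right) = \left(-41426 - 15383\right) \left(21262 - \frac{16441}{3}\right) = \left(-56809\right) \frac{47345}{3} = - \frac{2689622105}{3}$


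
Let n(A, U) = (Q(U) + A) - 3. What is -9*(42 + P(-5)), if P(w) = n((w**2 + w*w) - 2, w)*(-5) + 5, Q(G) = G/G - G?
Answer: 1872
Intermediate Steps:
Q(G) = 1 - G
n(A, U) = -2 + A - U (n(A, U) = ((1 - U) + A) - 3 = (1 + A - U) - 3 = -2 + A - U)
P(w) = 25 - 10*w**2 + 5*w (P(w) = (-2 + ((w**2 + w*w) - 2) - w)*(-5) + 5 = (-2 + ((w**2 + w**2) - 2) - w)*(-5) + 5 = (-2 + (2*w**2 - 2) - w)*(-5) + 5 = (-2 + (-2 + 2*w**2) - w)*(-5) + 5 = (-4 - w + 2*w**2)*(-5) + 5 = (20 - 10*w**2 + 5*w) + 5 = 25 - 10*w**2 + 5*w)
-9*(42 + P(-5)) = -9*(42 + (25 - 10*(-5)**2 + 5*(-5))) = -9*(42 + (25 - 10*25 - 25)) = -9*(42 + (25 - 250 - 25)) = -9*(42 - 250) = -9*(-208) = 1872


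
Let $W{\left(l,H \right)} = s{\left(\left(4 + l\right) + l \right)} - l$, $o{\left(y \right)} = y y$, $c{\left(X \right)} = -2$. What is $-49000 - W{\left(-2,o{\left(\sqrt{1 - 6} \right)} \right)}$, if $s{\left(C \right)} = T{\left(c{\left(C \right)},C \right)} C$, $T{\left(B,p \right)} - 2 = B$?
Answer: $-49002$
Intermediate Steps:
$T{\left(B,p \right)} = 2 + B$
$s{\left(C \right)} = 0$ ($s{\left(C \right)} = \left(2 - 2\right) C = 0 C = 0$)
$o{\left(y \right)} = y^{2}$
$W{\left(l,H \right)} = - l$ ($W{\left(l,H \right)} = 0 - l = - l$)
$-49000 - W{\left(-2,o{\left(\sqrt{1 - 6} \right)} \right)} = -49000 - \left(-1\right) \left(-2\right) = -49000 - 2 = -49002$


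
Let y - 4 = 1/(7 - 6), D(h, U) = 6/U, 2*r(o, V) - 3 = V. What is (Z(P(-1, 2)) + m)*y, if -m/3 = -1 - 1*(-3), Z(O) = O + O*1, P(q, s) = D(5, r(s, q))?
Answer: 30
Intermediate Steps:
r(o, V) = 3/2 + V/2
P(q, s) = 6/(3/2 + q/2)
Z(O) = 2*O (Z(O) = O + O = 2*O)
m = -6 (m = -3*(-1 - 1*(-3)) = -3*(-1 + 3) = -3*2 = -6)
y = 5 (y = 4 + 1/(7 - 6) = 4 + 1/1 = 4 + 1 = 5)
(Z(P(-1, 2)) + m)*y = (2*(12/(3 - 1)) - 6)*5 = (2*(12/2) - 6)*5 = (2*(12*(1/2)) - 6)*5 = (2*6 - 6)*5 = (12 - 6)*5 = 6*5 = 30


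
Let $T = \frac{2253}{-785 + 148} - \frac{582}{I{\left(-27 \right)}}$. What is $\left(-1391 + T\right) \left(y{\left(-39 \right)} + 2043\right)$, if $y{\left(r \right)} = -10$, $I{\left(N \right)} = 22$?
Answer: $- \frac{20242351271}{7007} \approx -2.8889 \cdot 10^{6}$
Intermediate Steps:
$T = - \frac{210150}{7007}$ ($T = \frac{2253}{-785 + 148} - \frac{582}{22} = \frac{2253}{-637} - \frac{291}{11} = 2253 \left(- \frac{1}{637}\right) - \frac{291}{11} = - \frac{2253}{637} - \frac{291}{11} = - \frac{210150}{7007} \approx -29.991$)
$\left(-1391 + T\right) \left(y{\left(-39 \right)} + 2043\right) = \left(-1391 - \frac{210150}{7007}\right) \left(-10 + 2043\right) = \left(- \frac{9956887}{7007}\right) 2033 = - \frac{20242351271}{7007}$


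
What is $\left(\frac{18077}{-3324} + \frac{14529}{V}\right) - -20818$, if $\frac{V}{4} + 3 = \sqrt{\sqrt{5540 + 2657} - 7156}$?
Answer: $\frac{69180955}{3324} - \frac{14529}{12 - 4 i \sqrt{7156 - \sqrt{8197}}} \approx 20811.0 - 43.157 i$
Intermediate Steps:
$V = -12 + 4 \sqrt{-7156 + \sqrt{8197}}$ ($V = -12 + 4 \sqrt{\sqrt{5540 + 2657} - 7156} = -12 + 4 \sqrt{\sqrt{8197} - 7156} = -12 + 4 \sqrt{-7156 + \sqrt{8197}} \approx -12.0 + 336.23 i$)
$\left(\frac{18077}{-3324} + \frac{14529}{V}\right) - -20818 = \left(\frac{18077}{-3324} + \frac{14529}{-12 + 4 i \sqrt{7156 - \sqrt{8197}}}\right) - -20818 = \left(18077 \left(- \frac{1}{3324}\right) + \frac{14529}{-12 + 4 i \sqrt{7156 - \sqrt{8197}}}\right) + 20818 = \left(- \frac{18077}{3324} + \frac{14529}{-12 + 4 i \sqrt{7156 - \sqrt{8197}}}\right) + 20818 = \frac{69180955}{3324} + \frac{14529}{-12 + 4 i \sqrt{7156 - \sqrt{8197}}}$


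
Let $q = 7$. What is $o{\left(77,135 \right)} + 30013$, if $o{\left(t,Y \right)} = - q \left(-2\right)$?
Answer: $30027$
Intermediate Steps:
$o{\left(t,Y \right)} = 14$ ($o{\left(t,Y \right)} = \left(-1\right) 7 \left(-2\right) = \left(-7\right) \left(-2\right) = 14$)
$o{\left(77,135 \right)} + 30013 = 14 + 30013 = 30027$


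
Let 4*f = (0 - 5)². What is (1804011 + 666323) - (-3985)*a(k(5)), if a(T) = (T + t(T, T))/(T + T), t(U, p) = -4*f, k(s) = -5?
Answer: 2482289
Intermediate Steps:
f = 25/4 (f = (0 - 5)²/4 = (¼)*(-5)² = (¼)*25 = 25/4 ≈ 6.2500)
t(U, p) = -25 (t(U, p) = -4*25/4 = -25)
a(T) = (-25 + T)/(2*T) (a(T) = (T - 25)/(T + T) = (-25 + T)/((2*T)) = (-25 + T)*(1/(2*T)) = (-25 + T)/(2*T))
(1804011 + 666323) - (-3985)*a(k(5)) = (1804011 + 666323) - (-3985)*(½)*(-25 - 5)/(-5) = 2470334 - (-3985)*(½)*(-⅕)*(-30) = 2470334 - (-3985)*3 = 2470334 - 1*(-11955) = 2470334 + 11955 = 2482289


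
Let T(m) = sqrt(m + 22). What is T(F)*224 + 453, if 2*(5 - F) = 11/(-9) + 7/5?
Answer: 453 + 224*sqrt(6055)/15 ≈ 1615.0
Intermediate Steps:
F = 221/45 (F = 5 - (11/(-9) + 7/5)/2 = 5 - (11*(-1/9) + 7*(1/5))/2 = 5 - (-11/9 + 7/5)/2 = 5 - 1/2*8/45 = 5 - 4/45 = 221/45 ≈ 4.9111)
T(m) = sqrt(22 + m)
T(F)*224 + 453 = sqrt(22 + 221/45)*224 + 453 = sqrt(1211/45)*224 + 453 = (sqrt(6055)/15)*224 + 453 = 224*sqrt(6055)/15 + 453 = 453 + 224*sqrt(6055)/15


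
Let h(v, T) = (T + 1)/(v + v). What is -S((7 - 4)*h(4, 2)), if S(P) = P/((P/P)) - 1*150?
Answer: 1191/8 ≈ 148.88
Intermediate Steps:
h(v, T) = (1 + T)/(2*v) (h(v, T) = (1 + T)/((2*v)) = (1 + T)*(1/(2*v)) = (1 + T)/(2*v))
S(P) = -150 + P (S(P) = P/1 - 150 = P*1 - 150 = P - 150 = -150 + P)
-S((7 - 4)*h(4, 2)) = -(-150 + (7 - 4)*((1/2)*(1 + 2)/4)) = -(-150 + 3*((1/2)*(1/4)*3)) = -(-150 + 3*(3/8)) = -(-150 + 9/8) = -1*(-1191/8) = 1191/8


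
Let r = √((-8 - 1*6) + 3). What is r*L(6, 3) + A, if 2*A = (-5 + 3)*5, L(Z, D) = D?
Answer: -5 + 3*I*√11 ≈ -5.0 + 9.9499*I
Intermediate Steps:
A = -5 (A = ((-5 + 3)*5)/2 = (-2*5)/2 = (½)*(-10) = -5)
r = I*√11 (r = √((-8 - 6) + 3) = √(-14 + 3) = √(-11) = I*√11 ≈ 3.3166*I)
r*L(6, 3) + A = (I*√11)*3 - 5 = 3*I*√11 - 5 = -5 + 3*I*√11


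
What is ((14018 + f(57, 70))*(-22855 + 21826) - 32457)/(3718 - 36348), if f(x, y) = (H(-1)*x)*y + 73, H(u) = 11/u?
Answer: -15315357/16315 ≈ -938.73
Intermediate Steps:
f(x, y) = 73 - 11*x*y (f(x, y) = ((11/(-1))*x)*y + 73 = ((11*(-1))*x)*y + 73 = (-11*x)*y + 73 = -11*x*y + 73 = 73 - 11*x*y)
((14018 + f(57, 70))*(-22855 + 21826) - 32457)/(3718 - 36348) = ((14018 + (73 - 11*57*70))*(-22855 + 21826) - 32457)/(3718 - 36348) = ((14018 + (73 - 43890))*(-1029) - 32457)/(-32630) = ((14018 - 43817)*(-1029) - 32457)*(-1/32630) = (-29799*(-1029) - 32457)*(-1/32630) = (30663171 - 32457)*(-1/32630) = 30630714*(-1/32630) = -15315357/16315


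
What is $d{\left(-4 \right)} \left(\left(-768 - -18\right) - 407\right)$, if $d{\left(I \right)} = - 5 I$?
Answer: $-23140$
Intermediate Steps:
$d{\left(-4 \right)} \left(\left(-768 - -18\right) - 407\right) = \left(-5\right) \left(-4\right) \left(\left(-768 - -18\right) - 407\right) = 20 \left(\left(-768 + 18\right) - 407\right) = 20 \left(-750 - 407\right) = 20 \left(-1157\right) = -23140$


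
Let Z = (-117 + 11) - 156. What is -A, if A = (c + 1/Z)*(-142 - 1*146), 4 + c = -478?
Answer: -18185040/131 ≈ -1.3882e+5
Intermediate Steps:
Z = -262 (Z = -106 - 156 = -262)
c = -482 (c = -4 - 478 = -482)
A = 18185040/131 (A = (-482 + 1/(-262))*(-142 - 1*146) = (-482 - 1/262)*(-142 - 146) = -126285/262*(-288) = 18185040/131 ≈ 1.3882e+5)
-A = -1*18185040/131 = -18185040/131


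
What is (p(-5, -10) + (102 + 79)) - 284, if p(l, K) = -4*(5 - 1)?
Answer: -119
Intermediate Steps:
p(l, K) = -16 (p(l, K) = -4*4 = -16)
(p(-5, -10) + (102 + 79)) - 284 = (-16 + (102 + 79)) - 284 = (-16 + 181) - 284 = 165 - 284 = -119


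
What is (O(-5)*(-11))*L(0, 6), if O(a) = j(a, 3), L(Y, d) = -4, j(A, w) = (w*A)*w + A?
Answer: -2200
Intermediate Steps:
j(A, w) = A + A*w² (j(A, w) = (A*w)*w + A = A*w² + A = A + A*w²)
O(a) = 10*a (O(a) = a*(1 + 3²) = a*(1 + 9) = a*10 = 10*a)
(O(-5)*(-11))*L(0, 6) = ((10*(-5))*(-11))*(-4) = -50*(-11)*(-4) = 550*(-4) = -2200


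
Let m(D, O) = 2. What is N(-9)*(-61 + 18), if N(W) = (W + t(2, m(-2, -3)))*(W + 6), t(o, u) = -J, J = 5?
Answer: -1806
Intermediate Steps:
t(o, u) = -5 (t(o, u) = -1*5 = -5)
N(W) = (-5 + W)*(6 + W) (N(W) = (W - 5)*(W + 6) = (-5 + W)*(6 + W))
N(-9)*(-61 + 18) = (-30 - 9 + (-9)²)*(-61 + 18) = (-30 - 9 + 81)*(-43) = 42*(-43) = -1806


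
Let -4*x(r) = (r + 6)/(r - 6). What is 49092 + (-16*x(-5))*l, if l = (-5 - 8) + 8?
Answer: 540032/11 ≈ 49094.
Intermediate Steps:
x(r) = -(6 + r)/(4*(-6 + r)) (x(r) = -(r + 6)/(4*(r - 6)) = -(6 + r)/(4*(-6 + r)))
l = -5 (l = -13 + 8 = -5)
49092 + (-16*x(-5))*l = 49092 - 4*(-6 - 1*(-5))/(-6 - 5)*(-5) = 49092 - 4*(-6 + 5)/(-11)*(-5) = 49092 - 4*(-1)*(-1)/11*(-5) = 49092 - 16*1/44*(-5) = 49092 - 4/11*(-5) = 49092 + 20/11 = 540032/11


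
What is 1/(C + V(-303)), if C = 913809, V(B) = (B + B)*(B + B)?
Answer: 1/1281045 ≈ 7.8061e-7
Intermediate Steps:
V(B) = 4*B² (V(B) = (2*B)*(2*B) = 4*B²)
1/(C + V(-303)) = 1/(913809 + 4*(-303)²) = 1/(913809 + 4*91809) = 1/(913809 + 367236) = 1/1281045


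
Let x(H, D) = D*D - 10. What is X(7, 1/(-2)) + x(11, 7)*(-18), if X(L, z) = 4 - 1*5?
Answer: -703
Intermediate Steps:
x(H, D) = -10 + D² (x(H, D) = D² - 10 = -10 + D²)
X(L, z) = -1 (X(L, z) = 4 - 5 = -1)
X(7, 1/(-2)) + x(11, 7)*(-18) = -1 + (-10 + 7²)*(-18) = -1 + (-10 + 49)*(-18) = -1 + 39*(-18) = -1 - 702 = -703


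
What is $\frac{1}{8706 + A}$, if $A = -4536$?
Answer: $\frac{1}{4170} \approx 0.00023981$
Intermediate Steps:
$\frac{1}{8706 + A} = \frac{1}{8706 - 4536} = \frac{1}{4170}$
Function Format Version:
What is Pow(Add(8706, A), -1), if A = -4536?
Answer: Rational(1, 4170) ≈ 0.00023981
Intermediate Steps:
Pow(Add(8706, A), -1) = Pow(Add(8706, -4536), -1) = Pow(4170, -1) = Rational(1, 4170)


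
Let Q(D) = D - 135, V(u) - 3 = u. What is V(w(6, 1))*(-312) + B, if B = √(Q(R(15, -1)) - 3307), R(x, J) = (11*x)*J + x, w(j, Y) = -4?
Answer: 312 + 2*I*√898 ≈ 312.0 + 59.933*I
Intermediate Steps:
V(u) = 3 + u
R(x, J) = x + 11*J*x (R(x, J) = 11*J*x + x = x + 11*J*x)
Q(D) = -135 + D
B = 2*I*√898 (B = √((-135 + 15*(1 + 11*(-1))) - 3307) = √((-135 + 15*(1 - 11)) - 3307) = √((-135 + 15*(-10)) - 3307) = √((-135 - 150) - 3307) = √(-285 - 3307) = √(-3592) = 2*I*√898 ≈ 59.933*I)
V(w(6, 1))*(-312) + B = (3 - 4)*(-312) + 2*I*√898 = -1*(-312) + 2*I*√898 = 312 + 2*I*√898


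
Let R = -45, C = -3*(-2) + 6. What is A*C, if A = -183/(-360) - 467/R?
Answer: 3919/30 ≈ 130.63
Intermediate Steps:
C = 12 (C = 6 + 6 = 12)
A = 3919/360 (A = -183/(-360) - 467/(-45) = -183*(-1/360) - 467*(-1/45) = 61/120 + 467/45 = 3919/360 ≈ 10.886)
A*C = (3919/360)*12 = 3919/30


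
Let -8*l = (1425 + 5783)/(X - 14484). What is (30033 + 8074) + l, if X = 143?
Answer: 546493388/14341 ≈ 38107.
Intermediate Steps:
l = 901/14341 (l = -(1425 + 5783)/(8*(143 - 14484)) = -901/(-14341) = -901*(-1)/14341 = -1/8*(-7208/14341) = 901/14341 ≈ 0.062827)
(30033 + 8074) + l = (30033 + 8074) + 901/14341 = 38107 + 901/14341 = 546493388/14341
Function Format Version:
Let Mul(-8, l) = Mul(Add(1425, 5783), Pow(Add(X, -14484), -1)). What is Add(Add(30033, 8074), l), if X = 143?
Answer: Rational(546493388, 14341) ≈ 38107.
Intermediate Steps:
l = Rational(901, 14341) (l = Mul(Rational(-1, 8), Mul(Add(1425, 5783), Pow(Add(143, -14484), -1))) = Mul(Rational(-1, 8), Mul(7208, Pow(-14341, -1))) = Mul(Rational(-1, 8), Mul(7208, Rational(-1, 14341))) = Mul(Rational(-1, 8), Rational(-7208, 14341)) = Rational(901, 14341) ≈ 0.062827)
Add(Add(30033, 8074), l) = Add(Add(30033, 8074), Rational(901, 14341)) = Add(38107, Rational(901, 14341)) = Rational(546493388, 14341)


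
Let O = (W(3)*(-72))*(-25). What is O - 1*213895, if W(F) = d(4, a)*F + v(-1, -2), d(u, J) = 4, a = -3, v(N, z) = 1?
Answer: -190495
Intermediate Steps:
W(F) = 1 + 4*F (W(F) = 4*F + 1 = 1 + 4*F)
O = 23400 (O = ((1 + 4*3)*(-72))*(-25) = ((1 + 12)*(-72))*(-25) = (13*(-72))*(-25) = -936*(-25) = 23400)
O - 1*213895 = 23400 - 1*213895 = 23400 - 213895 = -190495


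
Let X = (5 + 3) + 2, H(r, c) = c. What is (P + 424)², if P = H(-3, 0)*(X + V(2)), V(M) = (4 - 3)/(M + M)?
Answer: 179776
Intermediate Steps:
X = 10 (X = 8 + 2 = 10)
V(M) = 1/(2*M)
P = 0 (P = 0*(10 + (½)/2) = 0*(10 + (½)*(½)) = 0*(10 + ¼) = 0*(41/4) = 0)
(P + 424)² = (0 + 424)² = 424² = 179776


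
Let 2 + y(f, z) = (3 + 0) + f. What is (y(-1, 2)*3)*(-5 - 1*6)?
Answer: 0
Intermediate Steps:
y(f, z) = 1 + f (y(f, z) = -2 + ((3 + 0) + f) = -2 + (3 + f) = 1 + f)
(y(-1, 2)*3)*(-5 - 1*6) = ((1 - 1)*3)*(-5 - 1*6) = (0*3)*(-5 - 6) = 0*(-11) = 0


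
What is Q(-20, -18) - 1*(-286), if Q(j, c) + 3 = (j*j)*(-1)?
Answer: -117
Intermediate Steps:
Q(j, c) = -3 - j**2 (Q(j, c) = -3 + (j*j)*(-1) = -3 + j**2*(-1) = -3 - j**2)
Q(-20, -18) - 1*(-286) = (-3 - 1*(-20)**2) - 1*(-286) = (-3 - 1*400) + 286 = (-3 - 400) + 286 = -403 + 286 = -117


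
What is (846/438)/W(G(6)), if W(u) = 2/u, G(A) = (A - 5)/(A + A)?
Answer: 47/584 ≈ 0.080480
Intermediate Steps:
G(A) = (-5 + A)/(2*A) (G(A) = (-5 + A)/((2*A)) = (-5 + A)*(1/(2*A)) = (-5 + A)/(2*A))
(846/438)/W(G(6)) = (846/438)/((2/(((½)*(-5 + 6)/6)))) = (846*(1/438))/((2/(((½)*(⅙)*1)))) = 141/(73*((2/(1/12)))) = 141/(73*((2*12))) = (141/73)/24 = (141/73)*(1/24) = 47/584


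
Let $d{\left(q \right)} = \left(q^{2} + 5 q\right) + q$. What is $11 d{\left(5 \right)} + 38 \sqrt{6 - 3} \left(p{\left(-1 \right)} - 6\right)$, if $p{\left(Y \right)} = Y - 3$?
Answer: $605 - 380 \sqrt{3} \approx -53.179$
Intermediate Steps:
$d{\left(q \right)} = q^{2} + 6 q$
$p{\left(Y \right)} = -3 + Y$
$11 d{\left(5 \right)} + 38 \sqrt{6 - 3} \left(p{\left(-1 \right)} - 6\right) = 11 \cdot 5 \left(6 + 5\right) + 38 \sqrt{6 - 3} \left(\left(-3 - 1\right) - 6\right) = 11 \cdot 5 \cdot 11 + 38 \sqrt{3} \left(-4 - 6\right) = 11 \cdot 55 + 38 \sqrt{3} \left(-4 - 6\right) = 605 + 38 \sqrt{3} \left(-10\right) = 605 + 38 \left(- 10 \sqrt{3}\right) = 605 - 380 \sqrt{3}$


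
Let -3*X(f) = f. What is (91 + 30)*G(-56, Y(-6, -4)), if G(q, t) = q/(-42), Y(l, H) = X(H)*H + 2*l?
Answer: 484/3 ≈ 161.33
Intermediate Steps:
X(f) = -f/3
Y(l, H) = 2*l - H**2/3 (Y(l, H) = (-H/3)*H + 2*l = -H**2/3 + 2*l = 2*l - H**2/3)
G(q, t) = -q/42 (G(q, t) = q*(-1/42) = -q/42)
(91 + 30)*G(-56, Y(-6, -4)) = (91 + 30)*(-1/42*(-56)) = 121*(4/3) = 484/3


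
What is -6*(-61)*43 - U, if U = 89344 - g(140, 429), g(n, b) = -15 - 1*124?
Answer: -73745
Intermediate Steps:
g(n, b) = -139 (g(n, b) = -15 - 124 = -139)
U = 89483 (U = 89344 - 1*(-139) = 89344 + 139 = 89483)
-6*(-61)*43 - U = -6*(-61)*43 - 1*89483 = 366*43 - 89483 = 15738 - 89483 = -73745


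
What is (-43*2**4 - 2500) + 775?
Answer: -2413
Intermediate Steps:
(-43*2**4 - 2500) + 775 = (-43*16 - 2500) + 775 = (-688 - 2500) + 775 = -3188 + 775 = -2413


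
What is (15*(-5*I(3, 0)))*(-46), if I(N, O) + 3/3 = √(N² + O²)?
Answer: 6900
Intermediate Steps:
I(N, O) = -1 + √(N² + O²)
(15*(-5*I(3, 0)))*(-46) = (15*(-5*(-1 + √(3² + 0²))))*(-46) = (15*(-5*(-1 + √(9 + 0))))*(-46) = (15*(-5*(-1 + √9)))*(-46) = (15*(-5*(-1 + 3)))*(-46) = (15*(-5*2))*(-46) = (15*(-10))*(-46) = -150*(-46) = 6900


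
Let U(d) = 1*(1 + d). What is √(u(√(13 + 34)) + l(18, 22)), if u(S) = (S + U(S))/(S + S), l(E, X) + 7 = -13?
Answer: √(-167884 + 94*√47)/94 ≈ 4.3505*I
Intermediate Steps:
U(d) = 1 + d
l(E, X) = -20 (l(E, X) = -7 - 13 = -20)
u(S) = (1 + 2*S)/(2*S) (u(S) = (S + (1 + S))/(S + S) = (1 + 2*S)/((2*S)) = (1 + 2*S)*(1/(2*S)) = (1 + 2*S)/(2*S))
√(u(√(13 + 34)) + l(18, 22)) = √((½ + √(13 + 34))/(√(13 + 34)) - 20) = √((½ + √47)/(√47) - 20) = √((√47/47)*(½ + √47) - 20) = √(√47*(½ + √47)/47 - 20) = √(-20 + √47*(½ + √47)/47)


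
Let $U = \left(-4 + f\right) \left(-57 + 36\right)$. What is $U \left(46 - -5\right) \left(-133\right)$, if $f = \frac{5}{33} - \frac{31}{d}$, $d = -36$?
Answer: $- \frac{18723341}{44} \approx -4.2553 \cdot 10^{5}$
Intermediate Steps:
$f = \frac{401}{396}$ ($f = \frac{5}{33} - \frac{31}{-36} = 5 \cdot \frac{1}{33} - - \frac{31}{36} = \frac{5}{33} + \frac{31}{36} = \frac{401}{396} \approx 1.0126$)
$U = \frac{8281}{132}$ ($U = \left(-4 + \frac{401}{396}\right) \left(-57 + 36\right) = \left(- \frac{1183}{396}\right) \left(-21\right) = \frac{8281}{132} \approx 62.735$)
$U \left(46 - -5\right) \left(-133\right) = \frac{8281 \left(46 - -5\right)}{132} \left(-133\right) = \frac{8281 \left(46 + 5\right)}{132} \left(-133\right) = \frac{8281}{132} \cdot 51 \left(-133\right) = \frac{140777}{44} \left(-133\right) = - \frac{18723341}{44}$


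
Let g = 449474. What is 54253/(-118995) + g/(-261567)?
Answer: -22558651027/10375055055 ≈ -2.1743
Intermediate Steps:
54253/(-118995) + g/(-261567) = 54253/(-118995) + 449474/(-261567) = 54253*(-1/118995) + 449474*(-1/261567) = -54253/118995 - 449474/261567 = -22558651027/10375055055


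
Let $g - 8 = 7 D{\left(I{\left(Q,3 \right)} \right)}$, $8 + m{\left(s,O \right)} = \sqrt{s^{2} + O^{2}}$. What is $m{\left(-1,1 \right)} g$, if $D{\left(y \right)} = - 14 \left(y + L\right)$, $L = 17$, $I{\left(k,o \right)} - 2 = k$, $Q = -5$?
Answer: $10912 - 1364 \sqrt{2} \approx 8983.0$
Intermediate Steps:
$I{\left(k,o \right)} = 2 + k$
$D{\left(y \right)} = -238 - 14 y$ ($D{\left(y \right)} = - 14 \left(y + 17\right) = - 14 \left(17 + y\right) = -238 - 14 y$)
$m{\left(s,O \right)} = -8 + \sqrt{O^{2} + s^{2}}$ ($m{\left(s,O \right)} = -8 + \sqrt{s^{2} + O^{2}} = -8 + \sqrt{O^{2} + s^{2}}$)
$g = -1364$ ($g = 8 + 7 \left(-238 - 14 \left(2 - 5\right)\right) = 8 + 7 \left(-238 - -42\right) = 8 + 7 \left(-238 + 42\right) = 8 + 7 \left(-196\right) = 8 - 1372 = -1364$)
$m{\left(-1,1 \right)} g = \left(-8 + \sqrt{1^{2} + \left(-1\right)^{2}}\right) \left(-1364\right) = \left(-8 + \sqrt{1 + 1}\right) \left(-1364\right) = \left(-8 + \sqrt{2}\right) \left(-1364\right) = 10912 - 1364 \sqrt{2}$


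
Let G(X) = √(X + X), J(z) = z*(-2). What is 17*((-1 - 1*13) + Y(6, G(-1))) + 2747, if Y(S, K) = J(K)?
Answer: 2509 - 34*I*√2 ≈ 2509.0 - 48.083*I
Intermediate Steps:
J(z) = -2*z
G(X) = √2*√X (G(X) = √(2*X) = √2*√X)
Y(S, K) = -2*K
17*((-1 - 1*13) + Y(6, G(-1))) + 2747 = 17*((-1 - 1*13) - 2*√2*√(-1)) + 2747 = 17*((-1 - 13) - 2*√2*I) + 2747 = 17*(-14 - 2*I*√2) + 2747 = (-238 - 34*I*√2) + 2747 = 2509 - 34*I*√2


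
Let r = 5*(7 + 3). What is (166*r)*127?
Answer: 1054100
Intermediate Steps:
r = 50 (r = 5*10 = 50)
(166*r)*127 = (166*50)*127 = 8300*127 = 1054100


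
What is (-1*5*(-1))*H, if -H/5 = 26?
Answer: -650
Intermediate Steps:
H = -130 (H = -5*26 = -130)
(-1*5*(-1))*H = (-1*5*(-1))*(-130) = -5*(-1)*(-130) = 5*(-130) = -650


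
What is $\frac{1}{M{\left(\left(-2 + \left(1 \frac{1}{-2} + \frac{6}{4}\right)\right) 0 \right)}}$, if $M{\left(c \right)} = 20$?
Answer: $\frac{1}{20} \approx 0.05$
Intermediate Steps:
$\frac{1}{M{\left(\left(-2 + \left(1 \frac{1}{-2} + \frac{6}{4}\right)\right) 0 \right)}} = \frac{1}{20}$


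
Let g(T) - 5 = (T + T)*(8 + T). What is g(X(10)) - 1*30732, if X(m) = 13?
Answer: -30181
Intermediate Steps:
g(T) = 5 + 2*T*(8 + T) (g(T) = 5 + (T + T)*(8 + T) = 5 + (2*T)*(8 + T) = 5 + 2*T*(8 + T))
g(X(10)) - 1*30732 = (5 + 2*13**2 + 16*13) - 1*30732 = (5 + 2*169 + 208) - 30732 = (5 + 338 + 208) - 30732 = 551 - 30732 = -30181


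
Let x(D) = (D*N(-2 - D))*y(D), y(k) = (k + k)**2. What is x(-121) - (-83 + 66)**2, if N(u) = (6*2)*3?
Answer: -255105073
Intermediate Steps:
N(u) = 36 (N(u) = 12*3 = 36)
y(k) = 4*k**2 (y(k) = (2*k)**2 = 4*k**2)
x(D) = 144*D**3 (x(D) = (D*36)*(4*D**2) = (36*D)*(4*D**2) = 144*D**3)
x(-121) - (-83 + 66)**2 = 144*(-121)**3 - (-83 + 66)**2 = 144*(-1771561) - 1*(-17)**2 = -255104784 - 1*289 = -255104784 - 289 = -255105073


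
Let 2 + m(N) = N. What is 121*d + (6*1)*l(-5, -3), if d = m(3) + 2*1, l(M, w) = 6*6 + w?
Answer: 561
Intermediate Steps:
l(M, w) = 36 + w
m(N) = -2 + N
d = 3 (d = (-2 + 3) + 2*1 = 1 + 2 = 3)
121*d + (6*1)*l(-5, -3) = 121*3 + (6*1)*(36 - 3) = 363 + 6*33 = 363 + 198 = 561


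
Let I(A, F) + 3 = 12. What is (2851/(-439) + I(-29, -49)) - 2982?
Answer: -1307998/439 ≈ -2979.5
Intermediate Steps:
I(A, F) = 9 (I(A, F) = -3 + 12 = 9)
(2851/(-439) + I(-29, -49)) - 2982 = (2851/(-439) + 9) - 2982 = (2851*(-1/439) + 9) - 2982 = (-2851/439 + 9) - 2982 = 1100/439 - 2982 = -1307998/439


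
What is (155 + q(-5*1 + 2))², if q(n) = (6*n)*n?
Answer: 43681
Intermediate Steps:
q(n) = 6*n²
(155 + q(-5*1 + 2))² = (155 + 6*(-5*1 + 2)²)² = (155 + 6*(-5 + 2)²)² = (155 + 6*(-3)²)² = (155 + 6*9)² = (155 + 54)² = 209² = 43681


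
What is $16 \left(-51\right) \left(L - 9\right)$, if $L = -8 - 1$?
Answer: $14688$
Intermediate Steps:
$L = -9$
$16 \left(-51\right) \left(L - 9\right) = 16 \left(-51\right) \left(-9 - 9\right) = \left(-816\right) \left(-18\right) = 14688$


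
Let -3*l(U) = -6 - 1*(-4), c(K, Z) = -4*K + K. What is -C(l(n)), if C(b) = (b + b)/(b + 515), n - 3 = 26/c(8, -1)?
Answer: -4/1547 ≈ -0.0025856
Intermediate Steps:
c(K, Z) = -3*K
n = 23/12 (n = 3 + 26/((-3*8)) = 3 + 26/(-24) = 3 + 26*(-1/24) = 3 - 13/12 = 23/12 ≈ 1.9167)
l(U) = ⅔ (l(U) = -(-6 - 1*(-4))/3 = -(-6 + 4)/3 = -⅓*(-2) = ⅔)
C(b) = 2*b/(515 + b) (C(b) = (2*b)/(515 + b) = 2*b/(515 + b))
-C(l(n)) = -2*2/(3*(515 + ⅔)) = -2*2/(3*1547/3) = -2*2*3/(3*1547) = -1*4/1547 = -4/1547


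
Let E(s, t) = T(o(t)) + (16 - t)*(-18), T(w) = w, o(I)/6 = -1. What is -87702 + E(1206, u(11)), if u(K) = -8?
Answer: -88140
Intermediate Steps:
o(I) = -6 (o(I) = 6*(-1) = -6)
E(s, t) = -294 + 18*t (E(s, t) = -6 + (16 - t)*(-18) = -6 + (-288 + 18*t) = -294 + 18*t)
-87702 + E(1206, u(11)) = -87702 + (-294 + 18*(-8)) = -87702 + (-294 - 144) = -87702 - 438 = -88140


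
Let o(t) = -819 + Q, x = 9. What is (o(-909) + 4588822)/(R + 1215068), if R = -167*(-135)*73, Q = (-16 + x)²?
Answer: 4588052/2860853 ≈ 1.6037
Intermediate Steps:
Q = 49 (Q = (-16 + 9)² = (-7)² = 49)
o(t) = -770 (o(t) = -819 + 49 = -770)
R = 1645785 (R = 22545*73 = 1645785)
(o(-909) + 4588822)/(R + 1215068) = (-770 + 4588822)/(1645785 + 1215068) = 4588052/2860853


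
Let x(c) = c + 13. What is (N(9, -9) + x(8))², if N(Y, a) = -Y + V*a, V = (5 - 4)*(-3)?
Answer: 1521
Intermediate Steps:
x(c) = 13 + c
V = -3 (V = 1*(-3) = -3)
N(Y, a) = -Y - 3*a
(N(9, -9) + x(8))² = ((-1*9 - 3*(-9)) + (13 + 8))² = ((-9 + 27) + 21)² = (18 + 21)² = 39² = 1521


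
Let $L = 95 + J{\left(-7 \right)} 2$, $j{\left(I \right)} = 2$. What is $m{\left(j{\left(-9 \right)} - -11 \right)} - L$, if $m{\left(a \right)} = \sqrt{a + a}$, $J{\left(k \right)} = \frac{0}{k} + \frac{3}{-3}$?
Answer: $-93 + \sqrt{26} \approx -87.901$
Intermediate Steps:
$J{\left(k \right)} = -1$ ($J{\left(k \right)} = 0 + 3 \left(- \frac{1}{3}\right) = 0 - 1 = -1$)
$m{\left(a \right)} = \sqrt{2} \sqrt{a}$ ($m{\left(a \right)} = \sqrt{2 a} = \sqrt{2} \sqrt{a}$)
$L = 93$ ($L = 95 - 2 = 93$)
$m{\left(j{\left(-9 \right)} - -11 \right)} - L = \sqrt{2} \sqrt{2 - -11} - 93 = \sqrt{2} \sqrt{2 + 11} - 93 = \sqrt{2} \sqrt{13} - 93 = \sqrt{26} - 93 = -93 + \sqrt{26}$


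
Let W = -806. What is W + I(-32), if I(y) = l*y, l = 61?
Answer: -2758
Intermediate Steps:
I(y) = 61*y
W + I(-32) = -806 + 61*(-32) = -806 - 1952 = -2758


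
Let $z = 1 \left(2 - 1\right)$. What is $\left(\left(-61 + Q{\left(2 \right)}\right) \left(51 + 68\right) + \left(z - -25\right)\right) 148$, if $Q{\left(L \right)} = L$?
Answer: $-1035260$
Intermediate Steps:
$z = 1$ ($z = 1 \cdot 1 = 1$)
$\left(\left(-61 + Q{\left(2 \right)}\right) \left(51 + 68\right) + \left(z - -25\right)\right) 148 = \left(\left(-61 + 2\right) \left(51 + 68\right) + \left(1 - -25\right)\right) 148 = \left(\left(-59\right) 119 + \left(1 + \left(-1 + 26\right)\right)\right) 148 = \left(-7021 + \left(1 + 25\right)\right) 148 = \left(-7021 + 26\right) 148 = \left(-6995\right) 148 = -1035260$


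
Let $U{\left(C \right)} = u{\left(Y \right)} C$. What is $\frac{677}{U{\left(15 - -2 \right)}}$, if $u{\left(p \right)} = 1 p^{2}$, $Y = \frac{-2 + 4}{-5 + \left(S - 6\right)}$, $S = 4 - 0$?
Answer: $\frac{33173}{68} \approx 487.84$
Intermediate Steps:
$S = 4$ ($S = 4 + 0 = 4$)
$Y = - \frac{2}{7}$ ($Y = \frac{-2 + 4}{-5 + \left(4 - 6\right)} = \frac{2}{-5 + \left(4 - 6\right)} = \frac{2}{-5 - 2} = \frac{2}{-7} = 2 \left(- \frac{1}{7}\right) = - \frac{2}{7} \approx -0.28571$)
$u{\left(p \right)} = p^{2}$
$U{\left(C \right)} = \frac{4 C}{49}$ ($U{\left(C \right)} = \left(- \frac{2}{7}\right)^{2} C = \frac{4 C}{49}$)
$\frac{677}{U{\left(15 - -2 \right)}} = \frac{677}{\frac{4}{49} \left(15 - -2\right)} = \frac{677}{\frac{4}{49} \left(15 + 2\right)} = \frac{677}{\frac{4}{49} \cdot 17} = \frac{677}{\frac{68}{49}} = 677 \cdot \frac{49}{68} = \frac{33173}{68}$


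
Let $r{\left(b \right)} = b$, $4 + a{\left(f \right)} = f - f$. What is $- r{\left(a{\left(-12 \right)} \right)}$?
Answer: $4$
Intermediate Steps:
$a{\left(f \right)} = -4$ ($a{\left(f \right)} = -4 + \left(f - f\right) = -4 + 0 = -4$)
$- r{\left(a{\left(-12 \right)} \right)} = \left(-1\right) \left(-4\right) = 4$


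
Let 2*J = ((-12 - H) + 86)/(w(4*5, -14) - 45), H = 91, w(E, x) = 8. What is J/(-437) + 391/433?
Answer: 12636797/14002354 ≈ 0.90248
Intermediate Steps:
J = 17/74 (J = (((-12 - 1*91) + 86)/(8 - 45))/2 = (((-12 - 91) + 86)/(-37))/2 = ((-103 + 86)*(-1/37))/2 = (-17*(-1/37))/2 = (½)*(17/37) = 17/74 ≈ 0.22973)
J/(-437) + 391/433 = (17/74)/(-437) + 391/433 = (17/74)*(-1/437) + 391*(1/433) = -17/32338 + 391/433 = 12636797/14002354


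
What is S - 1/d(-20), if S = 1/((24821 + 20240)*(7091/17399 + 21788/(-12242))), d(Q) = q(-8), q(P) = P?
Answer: 6584393863163/52681966859160 ≈ 0.12498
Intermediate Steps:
d(Q) = -8
S = -106499279/6585245857395 (S = 1/(45061*(7091*(1/17399) + 21788*(-1/12242))) = 1/(45061*(7091/17399 - 10894/6121)) = 1/(45061*(-146140695/106499279)) = (1/45061)*(-106499279/146140695) = -106499279/6585245857395 ≈ -1.6172e-5)
S - 1/d(-20) = -106499279/6585245857395 - 1/(-8) = -106499279/6585245857395 - 1*(-1/8) = -106499279/6585245857395 + 1/8 = 6584393863163/52681966859160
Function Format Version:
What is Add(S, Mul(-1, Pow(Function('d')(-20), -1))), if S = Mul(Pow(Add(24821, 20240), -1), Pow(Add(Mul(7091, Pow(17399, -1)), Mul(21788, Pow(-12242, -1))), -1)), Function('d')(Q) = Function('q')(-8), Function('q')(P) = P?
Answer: Rational(6584393863163, 52681966859160) ≈ 0.12498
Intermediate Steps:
Function('d')(Q) = -8
S = Rational(-106499279, 6585245857395) (S = Mul(Pow(45061, -1), Pow(Add(Mul(7091, Rational(1, 17399)), Mul(21788, Rational(-1, 12242))), -1)) = Mul(Rational(1, 45061), Pow(Add(Rational(7091, 17399), Rational(-10894, 6121)), -1)) = Mul(Rational(1, 45061), Pow(Rational(-146140695, 106499279), -1)) = Mul(Rational(1, 45061), Rational(-106499279, 146140695)) = Rational(-106499279, 6585245857395) ≈ -1.6172e-5)
Add(S, Mul(-1, Pow(Function('d')(-20), -1))) = Add(Rational(-106499279, 6585245857395), Mul(-1, Pow(-8, -1))) = Add(Rational(-106499279, 6585245857395), Mul(-1, Rational(-1, 8))) = Add(Rational(-106499279, 6585245857395), Rational(1, 8)) = Rational(6584393863163, 52681966859160)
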